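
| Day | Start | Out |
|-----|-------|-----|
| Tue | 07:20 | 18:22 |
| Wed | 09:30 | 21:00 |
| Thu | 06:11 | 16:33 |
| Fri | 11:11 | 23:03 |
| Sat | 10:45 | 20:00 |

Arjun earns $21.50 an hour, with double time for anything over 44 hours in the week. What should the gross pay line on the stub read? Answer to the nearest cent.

$1376.72

Tue: 07:20–18:22 = 11 h 2 min
Wed: 09:30–21:00 = 11 h 30 min
Thu: 06:11–16:33 = 10 h 22 min
Fri: 11:11–23:03 = 11 h 52 min
Sat: 10:45–20:00 = 9 h 15 min
Total worked: 54 h 1 min = 3241 min.
Regular 44 h 0 min = 2640 min at $21.50/h; overtime 10 h 1 min = 601 min at $43.00/h.
Pay = (2640 × $21.50 + 601 × $43.00) ÷ 60 = $1376.72.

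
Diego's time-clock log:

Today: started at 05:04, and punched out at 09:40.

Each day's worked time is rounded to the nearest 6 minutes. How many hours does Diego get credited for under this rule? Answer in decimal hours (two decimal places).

Today: 05:04–09:40 = 4 h 36 min → rounds to 4 h 36 min

4.60 hours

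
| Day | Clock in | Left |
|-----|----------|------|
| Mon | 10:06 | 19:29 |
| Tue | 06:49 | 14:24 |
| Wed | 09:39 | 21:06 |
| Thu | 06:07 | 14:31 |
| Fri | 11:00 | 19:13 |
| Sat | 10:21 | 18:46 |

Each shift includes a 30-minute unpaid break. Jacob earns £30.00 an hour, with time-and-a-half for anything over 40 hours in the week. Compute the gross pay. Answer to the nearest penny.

£1670.25

Mon: 10:06–19:29 = 9 h 23 min; less 30 min break → 8 h 53 min
Tue: 06:49–14:24 = 7 h 35 min; less 30 min break → 7 h 5 min
Wed: 09:39–21:06 = 11 h 27 min; less 30 min break → 10 h 57 min
Thu: 06:07–14:31 = 8 h 24 min; less 30 min break → 7 h 54 min
Fri: 11:00–19:13 = 8 h 13 min; less 30 min break → 7 h 43 min
Sat: 10:21–18:46 = 8 h 25 min; less 30 min break → 7 h 55 min
Total worked: 50 h 27 min = 3027 min.
Regular 40 h 0 min = 2400 min at £30.00/h; overtime 10 h 27 min = 627 min at £45.00/h.
Pay = (2400 × £30.00 + 627 × £45.00) ÷ 60 = £1670.25.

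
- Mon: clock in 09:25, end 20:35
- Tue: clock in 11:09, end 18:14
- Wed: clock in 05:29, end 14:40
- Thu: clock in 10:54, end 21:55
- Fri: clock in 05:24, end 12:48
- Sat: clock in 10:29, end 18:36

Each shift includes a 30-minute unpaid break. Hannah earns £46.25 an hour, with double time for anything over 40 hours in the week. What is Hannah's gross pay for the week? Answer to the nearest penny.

£2864.42

Mon: 09:25–20:35 = 11 h 10 min; less 30 min break → 10 h 40 min
Tue: 11:09–18:14 = 7 h 5 min; less 30 min break → 6 h 35 min
Wed: 05:29–14:40 = 9 h 11 min; less 30 min break → 8 h 41 min
Thu: 10:54–21:55 = 11 h 1 min; less 30 min break → 10 h 31 min
Fri: 05:24–12:48 = 7 h 24 min; less 30 min break → 6 h 54 min
Sat: 10:29–18:36 = 8 h 7 min; less 30 min break → 7 h 37 min
Total worked: 50 h 58 min = 3058 min.
Regular 40 h 0 min = 2400 min at £46.25/h; overtime 10 h 58 min = 658 min at £92.50/h.
Pay = (2400 × £46.25 + 658 × £92.50) ÷ 60 = £2864.42.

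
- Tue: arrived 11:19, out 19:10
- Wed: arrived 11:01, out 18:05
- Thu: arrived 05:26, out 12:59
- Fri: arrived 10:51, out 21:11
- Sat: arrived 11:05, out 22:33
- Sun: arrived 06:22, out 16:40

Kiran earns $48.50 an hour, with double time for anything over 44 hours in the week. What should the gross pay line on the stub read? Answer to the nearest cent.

$3158.97

Tue: 11:19–19:10 = 7 h 51 min
Wed: 11:01–18:05 = 7 h 4 min
Thu: 05:26–12:59 = 7 h 33 min
Fri: 10:51–21:11 = 10 h 20 min
Sat: 11:05–22:33 = 11 h 28 min
Sun: 06:22–16:40 = 10 h 18 min
Total worked: 54 h 34 min = 3274 min.
Regular 44 h 0 min = 2640 min at $48.50/h; overtime 10 h 34 min = 634 min at $97.00/h.
Pay = (2640 × $48.50 + 634 × $97.00) ÷ 60 = $3158.97.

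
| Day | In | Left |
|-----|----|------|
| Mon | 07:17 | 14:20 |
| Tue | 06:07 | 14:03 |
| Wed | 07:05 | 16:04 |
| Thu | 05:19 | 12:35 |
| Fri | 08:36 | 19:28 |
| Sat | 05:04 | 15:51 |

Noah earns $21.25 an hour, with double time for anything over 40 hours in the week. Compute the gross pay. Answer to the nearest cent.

Mon: 07:17–14:20 = 7 h 3 min
Tue: 06:07–14:03 = 7 h 56 min
Wed: 07:05–16:04 = 8 h 59 min
Thu: 05:19–12:35 = 7 h 16 min
Fri: 08:36–19:28 = 10 h 52 min
Sat: 05:04–15:51 = 10 h 47 min
Total worked: 52 h 53 min = 3173 min.
Regular 40 h 0 min = 2400 min at $21.25/h; overtime 12 h 53 min = 773 min at $42.50/h.
Pay = (2400 × $21.25 + 773 × $42.50) ÷ 60 = $1397.54.

$1397.54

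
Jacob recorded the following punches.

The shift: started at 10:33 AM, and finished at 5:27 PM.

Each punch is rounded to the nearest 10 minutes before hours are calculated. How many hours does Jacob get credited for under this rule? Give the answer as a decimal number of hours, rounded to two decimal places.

The shift: in 10:33 AM→10:30 AM, out 5:27 PM→5:30 PM; 7 h 0 min

7.00 hours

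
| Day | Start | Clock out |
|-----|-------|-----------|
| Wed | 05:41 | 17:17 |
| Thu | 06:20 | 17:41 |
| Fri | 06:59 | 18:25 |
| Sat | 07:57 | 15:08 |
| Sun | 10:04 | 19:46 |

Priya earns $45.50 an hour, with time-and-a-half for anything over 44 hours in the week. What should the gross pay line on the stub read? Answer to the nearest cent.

Wed: 05:41–17:17 = 11 h 36 min
Thu: 06:20–17:41 = 11 h 21 min
Fri: 06:59–18:25 = 11 h 26 min
Sat: 07:57–15:08 = 7 h 11 min
Sun: 10:04–19:46 = 9 h 42 min
Total worked: 51 h 16 min = 3076 min.
Regular 44 h 0 min = 2640 min at $45.50/h; overtime 7 h 16 min = 436 min at $68.25/h.
Pay = (2640 × $45.50 + 436 × $68.25) ÷ 60 = $2497.95.

$2497.95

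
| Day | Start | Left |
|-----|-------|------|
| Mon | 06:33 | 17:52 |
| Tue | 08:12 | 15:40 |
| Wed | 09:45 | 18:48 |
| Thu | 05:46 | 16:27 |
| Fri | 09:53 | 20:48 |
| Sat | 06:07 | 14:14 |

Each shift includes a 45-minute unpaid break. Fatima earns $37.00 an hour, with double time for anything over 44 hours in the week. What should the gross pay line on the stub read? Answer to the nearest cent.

Mon: 06:33–17:52 = 11 h 19 min; less 45 min break → 10 h 34 min
Tue: 08:12–15:40 = 7 h 28 min; less 45 min break → 6 h 43 min
Wed: 09:45–18:48 = 9 h 3 min; less 45 min break → 8 h 18 min
Thu: 05:46–16:27 = 10 h 41 min; less 45 min break → 9 h 56 min
Fri: 09:53–20:48 = 10 h 55 min; less 45 min break → 10 h 10 min
Sat: 06:07–14:14 = 8 h 7 min; less 45 min break → 7 h 22 min
Total worked: 53 h 3 min = 3183 min.
Regular 44 h 0 min = 2640 min at $37.00/h; overtime 9 h 3 min = 543 min at $74.00/h.
Pay = (2640 × $37.00 + 543 × $74.00) ÷ 60 = $2297.70.

$2297.70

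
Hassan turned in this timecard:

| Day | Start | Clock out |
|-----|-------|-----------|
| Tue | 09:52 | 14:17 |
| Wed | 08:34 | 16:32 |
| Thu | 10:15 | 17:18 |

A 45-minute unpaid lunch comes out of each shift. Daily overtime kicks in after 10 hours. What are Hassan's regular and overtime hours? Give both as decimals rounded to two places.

Regular 17.18 hours, overtime 0.00 hours

Tue: 09:52–14:17 = 4 h 25 min; less 45 min break → 3 h 40 min
Wed: 08:34–16:32 = 7 h 58 min; less 45 min break → 7 h 13 min
Thu: 10:15–17:18 = 7 h 3 min; less 45 min break → 6 h 18 min
Tue reg 3 h 40 min / OT 0 h 0 min; Wed reg 7 h 13 min / OT 0 h 0 min; Thu reg 6 h 18 min / OT 0 h 0 min.
Totals: regular 17 h 11 min, overtime 0 h 0 min.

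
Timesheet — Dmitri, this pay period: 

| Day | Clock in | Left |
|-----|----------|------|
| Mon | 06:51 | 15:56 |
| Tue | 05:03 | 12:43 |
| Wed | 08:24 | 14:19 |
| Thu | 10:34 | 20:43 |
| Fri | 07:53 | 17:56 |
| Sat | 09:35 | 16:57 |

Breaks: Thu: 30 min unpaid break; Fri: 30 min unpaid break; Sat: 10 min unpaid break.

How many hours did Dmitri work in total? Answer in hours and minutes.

Mon: 06:51–15:56 = 9 h 5 min
Tue: 05:03–12:43 = 7 h 40 min
Wed: 08:24–14:19 = 5 h 55 min
Thu: 10:34–20:43 = 10 h 9 min; less 30 min break → 9 h 39 min
Fri: 07:53–17:56 = 10 h 3 min; less 30 min break → 9 h 33 min
Sat: 09:35–16:57 = 7 h 22 min; less 10 min break → 7 h 12 min
Total: 9 h 5 min + 7 h 40 min + 5 h 55 min + 9 h 39 min + 9 h 33 min + 7 h 12 min = 49 h 4 min.

49 h 4 min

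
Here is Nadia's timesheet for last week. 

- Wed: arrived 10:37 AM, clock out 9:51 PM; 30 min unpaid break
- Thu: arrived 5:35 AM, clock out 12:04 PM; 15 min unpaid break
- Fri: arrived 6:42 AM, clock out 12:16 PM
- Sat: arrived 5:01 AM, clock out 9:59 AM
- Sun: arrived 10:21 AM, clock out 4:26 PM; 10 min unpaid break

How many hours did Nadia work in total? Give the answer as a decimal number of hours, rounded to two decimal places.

33.42 hours

Wed: 10:37 AM–9:51 PM = 11 h 14 min; less 30 min break → 10 h 44 min
Thu: 5:35 AM–12:04 PM = 6 h 29 min; less 15 min break → 6 h 14 min
Fri: 6:42 AM–12:16 PM = 5 h 34 min
Sat: 5:01 AM–9:59 AM = 4 h 58 min
Sun: 10:21 AM–4:26 PM = 6 h 5 min; less 10 min break → 5 h 55 min
Total: 10 h 44 min + 6 h 14 min + 5 h 34 min + 4 h 58 min + 5 h 55 min = 33 h 25 min.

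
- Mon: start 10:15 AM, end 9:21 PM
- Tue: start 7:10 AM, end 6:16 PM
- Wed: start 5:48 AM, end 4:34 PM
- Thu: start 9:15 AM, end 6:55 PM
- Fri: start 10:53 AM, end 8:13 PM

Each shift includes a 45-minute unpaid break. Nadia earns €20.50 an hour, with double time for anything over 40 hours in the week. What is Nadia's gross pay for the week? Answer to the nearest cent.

€1156.88

Mon: 10:15 AM–9:21 PM = 11 h 6 min; less 45 min break → 10 h 21 min
Tue: 7:10 AM–6:16 PM = 11 h 6 min; less 45 min break → 10 h 21 min
Wed: 5:48 AM–4:34 PM = 10 h 46 min; less 45 min break → 10 h 1 min
Thu: 9:15 AM–6:55 PM = 9 h 40 min; less 45 min break → 8 h 55 min
Fri: 10:53 AM–8:13 PM = 9 h 20 min; less 45 min break → 8 h 35 min
Total worked: 48 h 13 min = 2893 min.
Regular 40 h 0 min = 2400 min at €20.50/h; overtime 8 h 13 min = 493 min at €41.00/h.
Pay = (2400 × €20.50 + 493 × €41.00) ÷ 60 = €1156.88.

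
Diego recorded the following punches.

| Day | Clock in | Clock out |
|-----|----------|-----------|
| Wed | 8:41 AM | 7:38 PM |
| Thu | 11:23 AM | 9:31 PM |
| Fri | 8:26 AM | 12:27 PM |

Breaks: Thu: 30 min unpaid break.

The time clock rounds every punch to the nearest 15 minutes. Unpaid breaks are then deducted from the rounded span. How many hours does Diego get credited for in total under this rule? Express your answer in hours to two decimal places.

Wed: in 8:41 AM→8:45 AM, out 7:38 PM→7:45 PM; 11 h 0 min
Thu: in 11:23 AM→11:30 AM, out 9:31 PM→9:30 PM; 10 h 0 min − 30 min = 9 h 30 min
Fri: in 8:26 AM→8:30 AM, out 12:27 PM→12:30 PM; 4 h 0 min
Total credited: 24 h 30 min.

24.50 hours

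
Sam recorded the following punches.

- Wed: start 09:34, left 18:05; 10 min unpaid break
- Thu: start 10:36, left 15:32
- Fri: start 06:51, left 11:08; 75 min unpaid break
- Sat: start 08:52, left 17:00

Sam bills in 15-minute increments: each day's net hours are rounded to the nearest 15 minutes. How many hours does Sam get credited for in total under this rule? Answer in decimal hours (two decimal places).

24.50 hours

Wed: 09:34–18:05 = 8 h 31 min − 10 min = 8 h 21 min → rounds to 8 h 15 min
Thu: 10:36–15:32 = 4 h 56 min → rounds to 5 h 0 min
Fri: 06:51–11:08 = 4 h 17 min − 75 min = 3 h 2 min → rounds to 3 h 0 min
Sat: 08:52–17:00 = 8 h 8 min → rounds to 8 h 15 min
Total credited: 24 h 30 min.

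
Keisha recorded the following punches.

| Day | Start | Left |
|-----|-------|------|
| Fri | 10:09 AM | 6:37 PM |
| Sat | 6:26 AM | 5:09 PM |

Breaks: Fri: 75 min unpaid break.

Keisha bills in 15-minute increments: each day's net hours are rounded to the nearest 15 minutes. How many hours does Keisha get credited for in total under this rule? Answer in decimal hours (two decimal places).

Fri: 10:09 AM–6:37 PM = 8 h 28 min − 75 min = 7 h 13 min → rounds to 7 h 15 min
Sat: 6:26 AM–5:09 PM = 10 h 43 min → rounds to 10 h 45 min
Total credited: 18 h 0 min.

18.00 hours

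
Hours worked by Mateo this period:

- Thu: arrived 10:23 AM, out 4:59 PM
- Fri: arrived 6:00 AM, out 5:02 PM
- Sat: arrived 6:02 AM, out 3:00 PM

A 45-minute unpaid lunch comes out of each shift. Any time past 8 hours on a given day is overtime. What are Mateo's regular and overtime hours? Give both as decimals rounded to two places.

Regular 21.85 hours, overtime 2.50 hours

Thu: 10:23 AM–4:59 PM = 6 h 36 min; less 45 min break → 5 h 51 min
Fri: 6:00 AM–5:02 PM = 11 h 2 min; less 45 min break → 10 h 17 min
Sat: 6:02 AM–3:00 PM = 8 h 58 min; less 45 min break → 8 h 13 min
Thu reg 5 h 51 min / OT 0 h 0 min; Fri reg 8 h 0 min / OT 2 h 17 min; Sat reg 8 h 0 min / OT 0 h 13 min.
Totals: regular 21 h 51 min, overtime 2 h 30 min.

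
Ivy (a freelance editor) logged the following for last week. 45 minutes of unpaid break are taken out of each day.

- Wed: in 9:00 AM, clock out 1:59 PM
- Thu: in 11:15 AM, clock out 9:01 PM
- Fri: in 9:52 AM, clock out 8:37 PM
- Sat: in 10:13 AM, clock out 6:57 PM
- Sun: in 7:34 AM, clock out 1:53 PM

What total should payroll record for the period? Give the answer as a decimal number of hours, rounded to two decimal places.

Wed: 9:00 AM–1:59 PM = 4 h 59 min; less 45 min break → 4 h 14 min
Thu: 11:15 AM–9:01 PM = 9 h 46 min; less 45 min break → 9 h 1 min
Fri: 9:52 AM–8:37 PM = 10 h 45 min; less 45 min break → 10 h 0 min
Sat: 10:13 AM–6:57 PM = 8 h 44 min; less 45 min break → 7 h 59 min
Sun: 7:34 AM–1:53 PM = 6 h 19 min; less 45 min break → 5 h 34 min
Total: 4 h 14 min + 9 h 1 min + 10 h 0 min + 7 h 59 min + 5 h 34 min = 36 h 48 min.

36.80 hours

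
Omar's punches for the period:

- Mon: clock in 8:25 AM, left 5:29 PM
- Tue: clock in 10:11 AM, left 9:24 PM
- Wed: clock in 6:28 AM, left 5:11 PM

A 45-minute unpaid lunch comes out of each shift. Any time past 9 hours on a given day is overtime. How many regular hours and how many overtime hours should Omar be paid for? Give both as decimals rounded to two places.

Regular 26.32 hours, overtime 2.43 hours

Mon: 8:25 AM–5:29 PM = 9 h 4 min; less 45 min break → 8 h 19 min
Tue: 10:11 AM–9:24 PM = 11 h 13 min; less 45 min break → 10 h 28 min
Wed: 6:28 AM–5:11 PM = 10 h 43 min; less 45 min break → 9 h 58 min
Mon reg 8 h 19 min / OT 0 h 0 min; Tue reg 9 h 0 min / OT 1 h 28 min; Wed reg 9 h 0 min / OT 0 h 58 min.
Totals: regular 26 h 19 min, overtime 2 h 26 min.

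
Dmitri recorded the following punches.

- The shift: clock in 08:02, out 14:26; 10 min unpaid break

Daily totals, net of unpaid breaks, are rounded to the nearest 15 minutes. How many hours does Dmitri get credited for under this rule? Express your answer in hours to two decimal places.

6.25 hours

The shift: 08:02–14:26 = 6 h 24 min − 10 min = 6 h 14 min → rounds to 6 h 15 min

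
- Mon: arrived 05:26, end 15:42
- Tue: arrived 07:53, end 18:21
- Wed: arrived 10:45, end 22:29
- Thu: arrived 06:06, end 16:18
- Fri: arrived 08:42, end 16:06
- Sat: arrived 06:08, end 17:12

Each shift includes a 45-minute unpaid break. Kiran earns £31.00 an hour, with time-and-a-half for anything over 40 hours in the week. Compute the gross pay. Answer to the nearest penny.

£2013.45

Mon: 05:26–15:42 = 10 h 16 min; less 45 min break → 9 h 31 min
Tue: 07:53–18:21 = 10 h 28 min; less 45 min break → 9 h 43 min
Wed: 10:45–22:29 = 11 h 44 min; less 45 min break → 10 h 59 min
Thu: 06:06–16:18 = 10 h 12 min; less 45 min break → 9 h 27 min
Fri: 08:42–16:06 = 7 h 24 min; less 45 min break → 6 h 39 min
Sat: 06:08–17:12 = 11 h 4 min; less 45 min break → 10 h 19 min
Total worked: 56 h 38 min = 3398 min.
Regular 40 h 0 min = 2400 min at £31.00/h; overtime 16 h 38 min = 998 min at £46.50/h.
Pay = (2400 × £31.00 + 998 × £46.50) ÷ 60 = £2013.45.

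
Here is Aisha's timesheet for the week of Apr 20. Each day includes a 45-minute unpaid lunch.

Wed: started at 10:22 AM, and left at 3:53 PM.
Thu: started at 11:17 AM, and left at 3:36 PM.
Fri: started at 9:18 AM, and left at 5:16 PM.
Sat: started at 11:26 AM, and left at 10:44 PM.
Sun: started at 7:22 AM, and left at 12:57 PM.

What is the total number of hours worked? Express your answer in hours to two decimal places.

30.93 hours

Wed: 10:22 AM–3:53 PM = 5 h 31 min; less 45 min break → 4 h 46 min
Thu: 11:17 AM–3:36 PM = 4 h 19 min; less 45 min break → 3 h 34 min
Fri: 9:18 AM–5:16 PM = 7 h 58 min; less 45 min break → 7 h 13 min
Sat: 11:26 AM–10:44 PM = 11 h 18 min; less 45 min break → 10 h 33 min
Sun: 7:22 AM–12:57 PM = 5 h 35 min; less 45 min break → 4 h 50 min
Total: 4 h 46 min + 3 h 34 min + 7 h 13 min + 10 h 33 min + 4 h 50 min = 30 h 56 min.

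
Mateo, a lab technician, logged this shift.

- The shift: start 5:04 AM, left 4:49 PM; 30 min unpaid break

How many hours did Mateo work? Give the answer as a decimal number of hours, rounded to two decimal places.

The shift: 5:04 AM–4:49 PM = 11 h 45 min; less 30 min break → 11 h 15 min

11.25 hours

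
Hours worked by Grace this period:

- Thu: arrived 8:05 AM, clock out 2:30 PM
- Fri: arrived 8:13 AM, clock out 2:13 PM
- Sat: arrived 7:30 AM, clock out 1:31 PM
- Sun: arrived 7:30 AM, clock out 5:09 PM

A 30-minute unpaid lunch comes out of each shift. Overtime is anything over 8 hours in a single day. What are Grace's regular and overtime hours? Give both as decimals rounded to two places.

Regular 24.93 hours, overtime 1.15 hours

Thu: 8:05 AM–2:30 PM = 6 h 25 min; less 30 min break → 5 h 55 min
Fri: 8:13 AM–2:13 PM = 6 h 0 min; less 30 min break → 5 h 30 min
Sat: 7:30 AM–1:31 PM = 6 h 1 min; less 30 min break → 5 h 31 min
Sun: 7:30 AM–5:09 PM = 9 h 39 min; less 30 min break → 9 h 9 min
Thu reg 5 h 55 min / OT 0 h 0 min; Fri reg 5 h 30 min / OT 0 h 0 min; Sat reg 5 h 31 min / OT 0 h 0 min; Sun reg 8 h 0 min / OT 1 h 9 min.
Totals: regular 24 h 56 min, overtime 1 h 9 min.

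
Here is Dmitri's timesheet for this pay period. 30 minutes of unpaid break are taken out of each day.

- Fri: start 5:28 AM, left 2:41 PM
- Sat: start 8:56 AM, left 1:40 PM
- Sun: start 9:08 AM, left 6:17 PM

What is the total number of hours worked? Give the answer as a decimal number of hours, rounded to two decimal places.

21.60 hours

Fri: 5:28 AM–2:41 PM = 9 h 13 min; less 30 min break → 8 h 43 min
Sat: 8:56 AM–1:40 PM = 4 h 44 min; less 30 min break → 4 h 14 min
Sun: 9:08 AM–6:17 PM = 9 h 9 min; less 30 min break → 8 h 39 min
Total: 8 h 43 min + 4 h 14 min + 8 h 39 min = 21 h 36 min.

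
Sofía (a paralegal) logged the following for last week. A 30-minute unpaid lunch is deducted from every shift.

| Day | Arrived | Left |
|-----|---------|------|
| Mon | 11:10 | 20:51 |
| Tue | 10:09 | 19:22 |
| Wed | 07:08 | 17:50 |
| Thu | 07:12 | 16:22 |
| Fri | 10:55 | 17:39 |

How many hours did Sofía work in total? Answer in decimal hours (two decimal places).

43.00 hours

Mon: 11:10–20:51 = 9 h 41 min; less 30 min break → 9 h 11 min
Tue: 10:09–19:22 = 9 h 13 min; less 30 min break → 8 h 43 min
Wed: 07:08–17:50 = 10 h 42 min; less 30 min break → 10 h 12 min
Thu: 07:12–16:22 = 9 h 10 min; less 30 min break → 8 h 40 min
Fri: 10:55–17:39 = 6 h 44 min; less 30 min break → 6 h 14 min
Total: 9 h 11 min + 8 h 43 min + 10 h 12 min + 8 h 40 min + 6 h 14 min = 43 h 0 min.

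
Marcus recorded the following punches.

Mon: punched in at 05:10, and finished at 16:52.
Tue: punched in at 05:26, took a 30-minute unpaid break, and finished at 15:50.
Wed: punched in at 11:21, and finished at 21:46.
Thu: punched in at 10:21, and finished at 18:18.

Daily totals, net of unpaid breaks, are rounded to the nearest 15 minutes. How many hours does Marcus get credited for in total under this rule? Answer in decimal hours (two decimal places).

Mon: 05:10–16:52 = 11 h 42 min → rounds to 11 h 45 min
Tue: 05:26–15:50 = 10 h 24 min − 30 min = 9 h 54 min → rounds to 10 h 0 min
Wed: 11:21–21:46 = 10 h 25 min → rounds to 10 h 30 min
Thu: 10:21–18:18 = 7 h 57 min → rounds to 8 h 0 min
Total credited: 40 h 15 min.

40.25 hours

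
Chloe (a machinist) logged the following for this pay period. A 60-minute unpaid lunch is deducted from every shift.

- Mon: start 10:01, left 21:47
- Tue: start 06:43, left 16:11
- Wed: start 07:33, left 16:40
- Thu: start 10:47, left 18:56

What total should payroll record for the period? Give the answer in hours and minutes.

34 h 30 min

Mon: 10:01–21:47 = 11 h 46 min; less 60 min break → 10 h 46 min
Tue: 06:43–16:11 = 9 h 28 min; less 60 min break → 8 h 28 min
Wed: 07:33–16:40 = 9 h 7 min; less 60 min break → 8 h 7 min
Thu: 10:47–18:56 = 8 h 9 min; less 60 min break → 7 h 9 min
Total: 10 h 46 min + 8 h 28 min + 8 h 7 min + 7 h 9 min = 34 h 30 min.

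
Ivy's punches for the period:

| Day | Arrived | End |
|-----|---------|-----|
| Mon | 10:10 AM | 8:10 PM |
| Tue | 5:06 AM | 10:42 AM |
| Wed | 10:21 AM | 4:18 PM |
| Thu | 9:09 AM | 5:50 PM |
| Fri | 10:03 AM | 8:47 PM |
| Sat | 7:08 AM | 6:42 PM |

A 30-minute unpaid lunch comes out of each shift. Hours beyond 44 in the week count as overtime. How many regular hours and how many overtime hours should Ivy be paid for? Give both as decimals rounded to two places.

Regular 44.00 hours, overtime 5.53 hours

Mon: 10:10 AM–8:10 PM = 10 h 0 min; less 30 min break → 9 h 30 min
Tue: 5:06 AM–10:42 AM = 5 h 36 min; less 30 min break → 5 h 6 min
Wed: 10:21 AM–4:18 PM = 5 h 57 min; less 30 min break → 5 h 27 min
Thu: 9:09 AM–5:50 PM = 8 h 41 min; less 30 min break → 8 h 11 min
Fri: 10:03 AM–8:47 PM = 10 h 44 min; less 30 min break → 10 h 14 min
Sat: 7:08 AM–6:42 PM = 11 h 34 min; less 30 min break → 11 h 4 min
Total worked: 49 h 32 min = 49.53 h.
Threshold 44 h → overtime 5 h 32 min, regular 44 h 0 min.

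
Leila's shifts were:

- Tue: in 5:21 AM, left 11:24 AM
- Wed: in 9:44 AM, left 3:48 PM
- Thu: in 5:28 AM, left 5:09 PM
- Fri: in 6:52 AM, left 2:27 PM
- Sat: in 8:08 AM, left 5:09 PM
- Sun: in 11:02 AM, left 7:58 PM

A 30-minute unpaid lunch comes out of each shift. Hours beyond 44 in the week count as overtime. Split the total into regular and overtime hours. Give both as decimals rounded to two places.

Regular 44.00 hours, overtime 2.33 hours

Tue: 5:21 AM–11:24 AM = 6 h 3 min; less 30 min break → 5 h 33 min
Wed: 9:44 AM–3:48 PM = 6 h 4 min; less 30 min break → 5 h 34 min
Thu: 5:28 AM–5:09 PM = 11 h 41 min; less 30 min break → 11 h 11 min
Fri: 6:52 AM–2:27 PM = 7 h 35 min; less 30 min break → 7 h 5 min
Sat: 8:08 AM–5:09 PM = 9 h 1 min; less 30 min break → 8 h 31 min
Sun: 11:02 AM–7:58 PM = 8 h 56 min; less 30 min break → 8 h 26 min
Total worked: 46 h 20 min = 46.33 h.
Threshold 44 h → overtime 2 h 20 min, regular 44 h 0 min.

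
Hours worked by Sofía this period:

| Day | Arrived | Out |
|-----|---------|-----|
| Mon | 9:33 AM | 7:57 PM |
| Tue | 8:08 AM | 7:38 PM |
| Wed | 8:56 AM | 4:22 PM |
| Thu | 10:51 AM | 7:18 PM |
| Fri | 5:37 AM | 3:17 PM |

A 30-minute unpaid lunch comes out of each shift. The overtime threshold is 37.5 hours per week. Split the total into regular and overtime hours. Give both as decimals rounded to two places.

Regular 37.50 hours, overtime 7.45 hours

Mon: 9:33 AM–7:57 PM = 10 h 24 min; less 30 min break → 9 h 54 min
Tue: 8:08 AM–7:38 PM = 11 h 30 min; less 30 min break → 11 h 0 min
Wed: 8:56 AM–4:22 PM = 7 h 26 min; less 30 min break → 6 h 56 min
Thu: 10:51 AM–7:18 PM = 8 h 27 min; less 30 min break → 7 h 57 min
Fri: 5:37 AM–3:17 PM = 9 h 40 min; less 30 min break → 9 h 10 min
Total worked: 44 h 57 min = 44.95 h.
Threshold 37.5 h → overtime 7 h 27 min, regular 37 h 30 min.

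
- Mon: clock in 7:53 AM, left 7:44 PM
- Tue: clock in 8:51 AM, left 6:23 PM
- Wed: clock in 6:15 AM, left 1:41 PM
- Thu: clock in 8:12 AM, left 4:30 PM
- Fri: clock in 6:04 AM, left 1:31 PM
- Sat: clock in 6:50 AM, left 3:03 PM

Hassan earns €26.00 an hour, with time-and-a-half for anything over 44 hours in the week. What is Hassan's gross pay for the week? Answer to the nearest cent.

Mon: 7:53 AM–7:44 PM = 11 h 51 min
Tue: 8:51 AM–6:23 PM = 9 h 32 min
Wed: 6:15 AM–1:41 PM = 7 h 26 min
Thu: 8:12 AM–4:30 PM = 8 h 18 min
Fri: 6:04 AM–1:31 PM = 7 h 27 min
Sat: 6:50 AM–3:03 PM = 8 h 13 min
Total worked: 52 h 47 min = 3167 min.
Regular 44 h 0 min = 2640 min at €26.00/h; overtime 8 h 47 min = 527 min at €39.00/h.
Pay = (2640 × €26.00 + 527 × €39.00) ÷ 60 = €1486.55.

€1486.55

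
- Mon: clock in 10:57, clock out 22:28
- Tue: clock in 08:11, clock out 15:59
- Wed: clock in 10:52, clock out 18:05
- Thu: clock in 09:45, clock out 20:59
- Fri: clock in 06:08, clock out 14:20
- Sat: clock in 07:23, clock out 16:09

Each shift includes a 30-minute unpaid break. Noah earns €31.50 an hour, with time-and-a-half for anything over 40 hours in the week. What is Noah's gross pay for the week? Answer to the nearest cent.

€1814.40

Mon: 10:57–22:28 = 11 h 31 min; less 30 min break → 11 h 1 min
Tue: 08:11–15:59 = 7 h 48 min; less 30 min break → 7 h 18 min
Wed: 10:52–18:05 = 7 h 13 min; less 30 min break → 6 h 43 min
Thu: 09:45–20:59 = 11 h 14 min; less 30 min break → 10 h 44 min
Fri: 06:08–14:20 = 8 h 12 min; less 30 min break → 7 h 42 min
Sat: 07:23–16:09 = 8 h 46 min; less 30 min break → 8 h 16 min
Total worked: 51 h 44 min = 3104 min.
Regular 40 h 0 min = 2400 min at €31.50/h; overtime 11 h 44 min = 704 min at €47.25/h.
Pay = (2400 × €31.50 + 704 × €47.25) ÷ 60 = €1814.40.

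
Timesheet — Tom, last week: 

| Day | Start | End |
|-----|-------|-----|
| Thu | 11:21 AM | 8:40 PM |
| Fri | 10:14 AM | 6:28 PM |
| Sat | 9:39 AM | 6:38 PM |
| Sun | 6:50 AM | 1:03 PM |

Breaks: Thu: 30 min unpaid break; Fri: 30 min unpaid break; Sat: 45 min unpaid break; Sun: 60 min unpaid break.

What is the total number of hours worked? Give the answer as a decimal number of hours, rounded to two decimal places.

Thu: 11:21 AM–8:40 PM = 9 h 19 min; less 30 min break → 8 h 49 min
Fri: 10:14 AM–6:28 PM = 8 h 14 min; less 30 min break → 7 h 44 min
Sat: 9:39 AM–6:38 PM = 8 h 59 min; less 45 min break → 8 h 14 min
Sun: 6:50 AM–1:03 PM = 6 h 13 min; less 60 min break → 5 h 13 min
Total: 8 h 49 min + 7 h 44 min + 8 h 14 min + 5 h 13 min = 30 h 0 min.

30.00 hours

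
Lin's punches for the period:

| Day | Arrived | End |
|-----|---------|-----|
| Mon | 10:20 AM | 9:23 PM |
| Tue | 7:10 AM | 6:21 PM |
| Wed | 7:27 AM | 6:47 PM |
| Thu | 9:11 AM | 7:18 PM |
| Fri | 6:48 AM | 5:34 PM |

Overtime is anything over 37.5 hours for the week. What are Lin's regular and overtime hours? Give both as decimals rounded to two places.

Mon: 10:20 AM–9:23 PM = 11 h 3 min
Tue: 7:10 AM–6:21 PM = 11 h 11 min
Wed: 7:27 AM–6:47 PM = 11 h 20 min
Thu: 9:11 AM–7:18 PM = 10 h 7 min
Fri: 6:48 AM–5:34 PM = 10 h 46 min
Total worked: 54 h 27 min = 54.45 h.
Threshold 37.5 h → overtime 16 h 57 min, regular 37 h 30 min.

Regular 37.50 hours, overtime 16.95 hours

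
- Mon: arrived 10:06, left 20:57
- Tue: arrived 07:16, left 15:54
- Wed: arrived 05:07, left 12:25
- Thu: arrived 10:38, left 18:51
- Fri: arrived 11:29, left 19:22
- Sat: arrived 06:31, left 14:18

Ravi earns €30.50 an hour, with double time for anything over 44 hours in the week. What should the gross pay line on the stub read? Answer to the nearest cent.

Mon: 10:06–20:57 = 10 h 51 min
Tue: 07:16–15:54 = 8 h 38 min
Wed: 05:07–12:25 = 7 h 18 min
Thu: 10:38–18:51 = 8 h 13 min
Fri: 11:29–19:22 = 7 h 53 min
Sat: 06:31–14:18 = 7 h 47 min
Total worked: 50 h 40 min = 3040 min.
Regular 44 h 0 min = 2640 min at €30.50/h; overtime 6 h 40 min = 400 min at €61.00/h.
Pay = (2640 × €30.50 + 400 × €61.00) ÷ 60 = €1748.67.

€1748.67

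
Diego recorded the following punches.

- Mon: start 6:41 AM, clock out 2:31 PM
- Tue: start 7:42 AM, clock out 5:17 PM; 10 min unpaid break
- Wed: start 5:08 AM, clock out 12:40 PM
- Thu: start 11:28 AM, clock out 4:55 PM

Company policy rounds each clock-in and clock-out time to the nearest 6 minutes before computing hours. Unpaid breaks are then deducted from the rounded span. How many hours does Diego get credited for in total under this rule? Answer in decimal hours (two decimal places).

Mon: in 6:41 AM→6:42 AM, out 2:31 PM→2:30 PM; 7 h 48 min
Tue: in 7:42 AM→7:42 AM, out 5:17 PM→5:18 PM; 9 h 36 min − 10 min = 9 h 26 min
Wed: in 5:08 AM→5:06 AM, out 12:40 PM→12:42 PM; 7 h 36 min
Thu: in 11:28 AM→11:30 AM, out 4:55 PM→4:54 PM; 5 h 24 min
Total credited: 30 h 14 min.

30.23 hours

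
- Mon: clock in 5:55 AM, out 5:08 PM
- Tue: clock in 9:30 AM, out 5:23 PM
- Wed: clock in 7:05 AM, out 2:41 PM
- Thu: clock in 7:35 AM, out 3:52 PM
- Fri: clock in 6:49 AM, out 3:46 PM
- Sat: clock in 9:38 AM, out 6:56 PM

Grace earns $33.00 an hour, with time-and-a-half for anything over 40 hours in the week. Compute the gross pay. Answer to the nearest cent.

$1975.05

Mon: 5:55 AM–5:08 PM = 11 h 13 min
Tue: 9:30 AM–5:23 PM = 7 h 53 min
Wed: 7:05 AM–2:41 PM = 7 h 36 min
Thu: 7:35 AM–3:52 PM = 8 h 17 min
Fri: 6:49 AM–3:46 PM = 8 h 57 min
Sat: 9:38 AM–6:56 PM = 9 h 18 min
Total worked: 53 h 14 min = 3194 min.
Regular 40 h 0 min = 2400 min at $33.00/h; overtime 13 h 14 min = 794 min at $49.50/h.
Pay = (2400 × $33.00 + 794 × $49.50) ÷ 60 = $1975.05.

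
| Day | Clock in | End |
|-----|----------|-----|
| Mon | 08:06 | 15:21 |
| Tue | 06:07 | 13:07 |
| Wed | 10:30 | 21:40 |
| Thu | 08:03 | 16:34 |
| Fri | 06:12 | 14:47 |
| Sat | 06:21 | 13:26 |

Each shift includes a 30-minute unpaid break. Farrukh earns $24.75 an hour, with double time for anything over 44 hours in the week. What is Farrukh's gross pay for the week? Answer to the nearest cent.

$1217.70

Mon: 08:06–15:21 = 7 h 15 min; less 30 min break → 6 h 45 min
Tue: 06:07–13:07 = 7 h 0 min; less 30 min break → 6 h 30 min
Wed: 10:30–21:40 = 11 h 10 min; less 30 min break → 10 h 40 min
Thu: 08:03–16:34 = 8 h 31 min; less 30 min break → 8 h 1 min
Fri: 06:12–14:47 = 8 h 35 min; less 30 min break → 8 h 5 min
Sat: 06:21–13:26 = 7 h 5 min; less 30 min break → 6 h 35 min
Total worked: 46 h 36 min = 2796 min.
Regular 44 h 0 min = 2640 min at $24.75/h; overtime 2 h 36 min = 156 min at $49.50/h.
Pay = (2640 × $24.75 + 156 × $49.50) ÷ 60 = $1217.70.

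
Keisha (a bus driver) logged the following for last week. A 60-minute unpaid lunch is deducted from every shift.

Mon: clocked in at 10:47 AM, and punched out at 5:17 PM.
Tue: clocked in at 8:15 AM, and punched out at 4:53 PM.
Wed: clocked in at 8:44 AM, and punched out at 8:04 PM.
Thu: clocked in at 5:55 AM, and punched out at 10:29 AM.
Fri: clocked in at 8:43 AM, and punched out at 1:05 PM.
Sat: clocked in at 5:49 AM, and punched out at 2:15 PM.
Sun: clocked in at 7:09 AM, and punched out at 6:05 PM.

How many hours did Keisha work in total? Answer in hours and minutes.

47 h 46 min

Mon: 10:47 AM–5:17 PM = 6 h 30 min; less 60 min break → 5 h 30 min
Tue: 8:15 AM–4:53 PM = 8 h 38 min; less 60 min break → 7 h 38 min
Wed: 8:44 AM–8:04 PM = 11 h 20 min; less 60 min break → 10 h 20 min
Thu: 5:55 AM–10:29 AM = 4 h 34 min; less 60 min break → 3 h 34 min
Fri: 8:43 AM–1:05 PM = 4 h 22 min; less 60 min break → 3 h 22 min
Sat: 5:49 AM–2:15 PM = 8 h 26 min; less 60 min break → 7 h 26 min
Sun: 7:09 AM–6:05 PM = 10 h 56 min; less 60 min break → 9 h 56 min
Total: 5 h 30 min + 7 h 38 min + 10 h 20 min + 3 h 34 min + 3 h 22 min + 7 h 26 min + 9 h 56 min = 47 h 46 min.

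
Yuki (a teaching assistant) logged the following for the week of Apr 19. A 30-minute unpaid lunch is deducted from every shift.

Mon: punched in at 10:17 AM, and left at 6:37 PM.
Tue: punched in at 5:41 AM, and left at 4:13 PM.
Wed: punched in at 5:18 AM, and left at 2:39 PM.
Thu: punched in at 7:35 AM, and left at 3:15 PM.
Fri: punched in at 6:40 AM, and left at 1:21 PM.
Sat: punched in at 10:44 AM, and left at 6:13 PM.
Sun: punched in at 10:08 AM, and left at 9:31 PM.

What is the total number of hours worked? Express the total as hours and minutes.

57 h 56 min

Mon: 10:17 AM–6:37 PM = 8 h 20 min; less 30 min break → 7 h 50 min
Tue: 5:41 AM–4:13 PM = 10 h 32 min; less 30 min break → 10 h 2 min
Wed: 5:18 AM–2:39 PM = 9 h 21 min; less 30 min break → 8 h 51 min
Thu: 7:35 AM–3:15 PM = 7 h 40 min; less 30 min break → 7 h 10 min
Fri: 6:40 AM–1:21 PM = 6 h 41 min; less 30 min break → 6 h 11 min
Sat: 10:44 AM–6:13 PM = 7 h 29 min; less 30 min break → 6 h 59 min
Sun: 10:08 AM–9:31 PM = 11 h 23 min; less 30 min break → 10 h 53 min
Total: 7 h 50 min + 10 h 2 min + 8 h 51 min + 7 h 10 min + 6 h 11 min + 6 h 59 min + 10 h 53 min = 57 h 56 min.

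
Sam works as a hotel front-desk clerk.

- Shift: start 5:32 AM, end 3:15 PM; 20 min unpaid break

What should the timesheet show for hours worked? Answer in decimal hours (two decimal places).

Shift: 5:32 AM–3:15 PM = 9 h 43 min; less 20 min break → 9 h 23 min

9.38 hours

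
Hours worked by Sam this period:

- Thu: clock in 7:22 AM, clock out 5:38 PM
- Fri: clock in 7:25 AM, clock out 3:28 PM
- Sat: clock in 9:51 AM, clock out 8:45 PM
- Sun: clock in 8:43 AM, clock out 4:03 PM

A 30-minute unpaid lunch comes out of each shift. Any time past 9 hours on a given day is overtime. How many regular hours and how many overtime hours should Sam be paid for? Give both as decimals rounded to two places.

Thu: 7:22 AM–5:38 PM = 10 h 16 min; less 30 min break → 9 h 46 min
Fri: 7:25 AM–3:28 PM = 8 h 3 min; less 30 min break → 7 h 33 min
Sat: 9:51 AM–8:45 PM = 10 h 54 min; less 30 min break → 10 h 24 min
Sun: 8:43 AM–4:03 PM = 7 h 20 min; less 30 min break → 6 h 50 min
Thu reg 9 h 0 min / OT 0 h 46 min; Fri reg 7 h 33 min / OT 0 h 0 min; Sat reg 9 h 0 min / OT 1 h 24 min; Sun reg 6 h 50 min / OT 0 h 0 min.
Totals: regular 32 h 23 min, overtime 2 h 10 min.

Regular 32.38 hours, overtime 2.17 hours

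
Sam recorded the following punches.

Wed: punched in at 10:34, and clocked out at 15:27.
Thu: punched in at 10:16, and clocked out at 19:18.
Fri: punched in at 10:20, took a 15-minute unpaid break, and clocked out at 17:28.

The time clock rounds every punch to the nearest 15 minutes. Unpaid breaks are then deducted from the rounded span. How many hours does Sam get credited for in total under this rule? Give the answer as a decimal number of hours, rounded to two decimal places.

21.00 hours

Wed: in 10:34→10:30, out 15:27→15:30; 5 h 0 min
Thu: in 10:16→10:15, out 19:18→19:15; 9 h 0 min
Fri: in 10:20→10:15, out 17:28→17:30; 7 h 15 min − 15 min = 7 h 0 min
Total credited: 21 h 0 min.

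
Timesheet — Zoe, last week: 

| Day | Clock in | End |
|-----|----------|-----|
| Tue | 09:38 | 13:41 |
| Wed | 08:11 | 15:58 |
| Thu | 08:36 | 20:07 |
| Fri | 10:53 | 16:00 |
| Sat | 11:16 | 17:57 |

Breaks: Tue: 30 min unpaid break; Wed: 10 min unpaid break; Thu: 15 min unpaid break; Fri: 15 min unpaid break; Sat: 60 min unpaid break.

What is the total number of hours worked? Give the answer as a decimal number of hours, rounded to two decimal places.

Tue: 09:38–13:41 = 4 h 3 min; less 30 min break → 3 h 33 min
Wed: 08:11–15:58 = 7 h 47 min; less 10 min break → 7 h 37 min
Thu: 08:36–20:07 = 11 h 31 min; less 15 min break → 11 h 16 min
Fri: 10:53–16:00 = 5 h 7 min; less 15 min break → 4 h 52 min
Sat: 11:16–17:57 = 6 h 41 min; less 60 min break → 5 h 41 min
Total: 3 h 33 min + 7 h 37 min + 11 h 16 min + 4 h 52 min + 5 h 41 min = 32 h 59 min.

32.98 hours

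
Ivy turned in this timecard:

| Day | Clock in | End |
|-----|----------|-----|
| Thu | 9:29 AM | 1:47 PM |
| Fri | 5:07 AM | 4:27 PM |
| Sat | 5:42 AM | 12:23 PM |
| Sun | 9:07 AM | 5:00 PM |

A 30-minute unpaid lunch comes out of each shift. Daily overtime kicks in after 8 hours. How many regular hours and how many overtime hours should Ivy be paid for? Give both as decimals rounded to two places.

Regular 25.37 hours, overtime 2.83 hours

Thu: 9:29 AM–1:47 PM = 4 h 18 min; less 30 min break → 3 h 48 min
Fri: 5:07 AM–4:27 PM = 11 h 20 min; less 30 min break → 10 h 50 min
Sat: 5:42 AM–12:23 PM = 6 h 41 min; less 30 min break → 6 h 11 min
Sun: 9:07 AM–5:00 PM = 7 h 53 min; less 30 min break → 7 h 23 min
Thu reg 3 h 48 min / OT 0 h 0 min; Fri reg 8 h 0 min / OT 2 h 50 min; Sat reg 6 h 11 min / OT 0 h 0 min; Sun reg 7 h 23 min / OT 0 h 0 min.
Totals: regular 25 h 22 min, overtime 2 h 50 min.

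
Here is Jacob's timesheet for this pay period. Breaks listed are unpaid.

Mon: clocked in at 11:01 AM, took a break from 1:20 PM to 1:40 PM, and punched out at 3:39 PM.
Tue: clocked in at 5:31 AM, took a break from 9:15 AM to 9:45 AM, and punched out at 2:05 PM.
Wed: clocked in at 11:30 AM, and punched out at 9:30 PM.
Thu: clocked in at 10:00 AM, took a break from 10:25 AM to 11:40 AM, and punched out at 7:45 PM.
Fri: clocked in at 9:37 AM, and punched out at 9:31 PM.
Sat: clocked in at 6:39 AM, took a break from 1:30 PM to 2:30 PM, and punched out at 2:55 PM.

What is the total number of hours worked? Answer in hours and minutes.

50 h 2 min

Mon: 11:01 AM–3:39 PM = 4 h 38 min; less 20 min break → 4 h 18 min
Tue: 5:31 AM–2:05 PM = 8 h 34 min; less 30 min break → 8 h 4 min
Wed: 11:30 AM–9:30 PM = 10 h 0 min
Thu: 10:00 AM–7:45 PM = 9 h 45 min; less 75 min break → 8 h 30 min
Fri: 9:37 AM–9:31 PM = 11 h 54 min
Sat: 6:39 AM–2:55 PM = 8 h 16 min; less 60 min break → 7 h 16 min
Total: 4 h 18 min + 8 h 4 min + 10 h 0 min + 8 h 30 min + 11 h 54 min + 7 h 16 min = 50 h 2 min.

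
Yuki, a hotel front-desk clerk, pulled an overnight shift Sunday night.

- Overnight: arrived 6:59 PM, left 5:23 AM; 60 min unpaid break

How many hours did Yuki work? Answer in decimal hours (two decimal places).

9.40 hours

Overnight: 6:59 PM → midnight = 5 h 1 min; midnight → 5:23 AM = 5 h 23 min; span 10 h 24 min; less 60 min break → 9 h 24 min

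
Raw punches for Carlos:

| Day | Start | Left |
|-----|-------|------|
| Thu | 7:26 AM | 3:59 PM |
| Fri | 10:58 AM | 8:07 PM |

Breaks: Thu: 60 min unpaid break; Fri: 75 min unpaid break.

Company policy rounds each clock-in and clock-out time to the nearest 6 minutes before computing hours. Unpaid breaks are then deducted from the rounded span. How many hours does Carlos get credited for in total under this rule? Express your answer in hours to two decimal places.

15.45 hours

Thu: in 7:26 AM→7:24 AM, out 3:59 PM→4:00 PM; 8 h 36 min − 60 min = 7 h 36 min
Fri: in 10:58 AM→11:00 AM, out 8:07 PM→8:06 PM; 9 h 6 min − 75 min = 7 h 51 min
Total credited: 15 h 27 min.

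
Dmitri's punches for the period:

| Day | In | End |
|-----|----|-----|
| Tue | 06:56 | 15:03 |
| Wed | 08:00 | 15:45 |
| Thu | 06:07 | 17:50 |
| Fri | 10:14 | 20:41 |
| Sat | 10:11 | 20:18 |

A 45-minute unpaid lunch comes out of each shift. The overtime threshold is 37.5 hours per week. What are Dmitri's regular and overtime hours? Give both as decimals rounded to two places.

Tue: 06:56–15:03 = 8 h 7 min; less 45 min break → 7 h 22 min
Wed: 08:00–15:45 = 7 h 45 min; less 45 min break → 7 h 0 min
Thu: 06:07–17:50 = 11 h 43 min; less 45 min break → 10 h 58 min
Fri: 10:14–20:41 = 10 h 27 min; less 45 min break → 9 h 42 min
Sat: 10:11–20:18 = 10 h 7 min; less 45 min break → 9 h 22 min
Total worked: 44 h 24 min = 44.40 h.
Threshold 37.5 h → overtime 6 h 54 min, regular 37 h 30 min.

Regular 37.50 hours, overtime 6.90 hours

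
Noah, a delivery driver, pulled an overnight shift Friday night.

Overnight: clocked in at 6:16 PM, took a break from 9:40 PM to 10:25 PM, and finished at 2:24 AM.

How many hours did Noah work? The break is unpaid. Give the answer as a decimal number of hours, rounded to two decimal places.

Overnight: 6:16 PM → midnight = 5 h 44 min; midnight → 2:24 AM = 2 h 24 min; span 8 h 8 min; less 45 min break → 7 h 23 min

7.38 hours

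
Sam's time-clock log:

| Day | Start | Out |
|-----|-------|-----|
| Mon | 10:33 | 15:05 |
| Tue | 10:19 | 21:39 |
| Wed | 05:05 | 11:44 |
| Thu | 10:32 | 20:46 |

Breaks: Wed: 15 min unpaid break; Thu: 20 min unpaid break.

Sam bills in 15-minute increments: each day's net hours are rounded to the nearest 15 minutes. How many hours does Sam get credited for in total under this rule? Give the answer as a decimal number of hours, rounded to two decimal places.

32.25 hours

Mon: 10:33–15:05 = 4 h 32 min → rounds to 4 h 30 min
Tue: 10:19–21:39 = 11 h 20 min → rounds to 11 h 15 min
Wed: 05:05–11:44 = 6 h 39 min − 15 min = 6 h 24 min → rounds to 6 h 30 min
Thu: 10:32–20:46 = 10 h 14 min − 20 min = 9 h 54 min → rounds to 10 h 0 min
Total credited: 32 h 15 min.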